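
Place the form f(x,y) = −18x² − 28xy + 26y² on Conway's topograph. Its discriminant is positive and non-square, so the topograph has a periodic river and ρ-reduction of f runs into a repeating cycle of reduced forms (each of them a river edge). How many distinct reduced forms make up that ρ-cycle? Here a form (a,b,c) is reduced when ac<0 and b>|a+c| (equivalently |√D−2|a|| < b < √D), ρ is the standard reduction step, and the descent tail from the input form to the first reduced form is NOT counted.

D = 2656, ⌊√D⌋ = 51
descent: ρ → (26,28,-18)  [lands on river]
river: ρ → (-18,44,10)
river: ρ → (10,36,-34)
river: ρ → (-34,32,12)
river: ρ → (12,40,-22)
river: ρ → (-22,48,4)
river: ρ → (4,48,-22)
river: ρ → (-22,40,12)
river: ρ → (12,32,-34)
river: ρ → (-34,36,10)
river: ρ → (10,44,-18)
river: ρ → (-18,28,26)
river: ρ → (26,24,-20)
river: ρ → (-20,16,30)
river: ρ → (30,44,-6)
river: ρ → (-6,40,44)
river: ρ → (44,48,-2)
river: ρ → (-2,48,44)
river: ρ → (44,40,-6)
river: ρ → (-6,44,30)
river: ρ → (30,16,-20)
river: ρ → (-20,24,26)
ρ-cycle length = 22 (tail of 1 descent step not counted)

22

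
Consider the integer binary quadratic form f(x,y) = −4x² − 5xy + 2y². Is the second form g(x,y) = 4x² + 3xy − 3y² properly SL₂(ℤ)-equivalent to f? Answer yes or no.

D₁ = 57, D₂ = 57
river cycle of f (length 6): (2, 5, -4), (-4, 3, 3), (3, 3, -4), (-4, 5, 2), (2, 7, -1), (-1, 7, 2)
river cycle of g (length 6): (-3, 3, 4), (4, 5, -2), (-2, 7, 1), (1, 7, -2), (-2, 5, 4), (4, 3, -3)
cycles differ ⇒ inequivalent

no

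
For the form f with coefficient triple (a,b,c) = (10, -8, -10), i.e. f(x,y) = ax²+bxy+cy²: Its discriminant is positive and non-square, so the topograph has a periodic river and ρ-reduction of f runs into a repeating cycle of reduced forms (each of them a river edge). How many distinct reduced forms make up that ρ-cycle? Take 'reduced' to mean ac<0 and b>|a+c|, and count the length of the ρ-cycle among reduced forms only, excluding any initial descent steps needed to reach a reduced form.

D = 464, ⌊√D⌋ = 21
descent: ρ → (-10,8,10)  [lands on river]
river: ρ → (10,12,-8)
river: ρ → (-8,20,2)
river: ρ → (2,20,-8)
river: ρ → (-8,12,10)
river: ρ → (10,8,-10)
river: ρ → (-10,12,8)
river: ρ → (8,20,-2)
river: ρ → (-2,20,8)
river: ρ → (8,12,-10)
ρ-cycle length = 10 (tail of 1 descent step not counted)

10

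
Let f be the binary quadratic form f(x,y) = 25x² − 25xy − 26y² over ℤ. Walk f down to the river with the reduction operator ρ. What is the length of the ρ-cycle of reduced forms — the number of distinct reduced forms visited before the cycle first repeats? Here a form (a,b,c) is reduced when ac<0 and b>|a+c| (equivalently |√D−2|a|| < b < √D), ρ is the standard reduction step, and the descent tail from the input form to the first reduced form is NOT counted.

D = 3225, ⌊√D⌋ = 56
descent: ρ → (-26,25,25)  [lands on river]
river: ρ → (25,25,-26)
river: ρ → (-26,27,24)
river: ρ → (24,21,-29)
river: ρ → (-29,37,16)
river: ρ → (16,27,-39)
river: ρ → (-39,51,4)
river: ρ → (4,53,-26)
river: ρ → (-26,51,6)
river: ρ → (6,45,-50)
river: ρ → (-50,55,1)
river: ρ → (1,55,-50)
river: ρ → (-50,45,6)
river: ρ → (6,51,-26)
river: ρ → (-26,53,4)
river: ρ → (4,51,-39)
river: ρ → (-39,27,16)
river: ρ → (16,37,-29)
river: ρ → (-29,21,24)
river: ρ → (24,27,-26)
ρ-cycle length = 20 (tail of 1 descent step not counted)

20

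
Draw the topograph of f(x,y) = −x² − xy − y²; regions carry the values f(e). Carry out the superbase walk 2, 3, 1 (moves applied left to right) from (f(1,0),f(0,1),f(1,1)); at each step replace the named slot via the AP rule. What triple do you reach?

start (-1,-1,-3) = (f(1,0),f(0,1),f(1,1))
replace slot 2: 2·((-1)+(-3)) − (-1) = -7 → (-1,-7,-3)
replace slot 3: 2·((-1)+(-7)) − (-3) = -13 → (-1,-7,-13)
replace slot 1: 2·((-7)+(-13)) − (-1) = -39 → (-39,-7,-13)

-39,-7,-13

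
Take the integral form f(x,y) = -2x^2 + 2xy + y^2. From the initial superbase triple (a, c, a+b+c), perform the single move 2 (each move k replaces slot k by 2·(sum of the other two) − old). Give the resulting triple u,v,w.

start (-2,1,1) = (f(1,0),f(0,1),f(1,1))
replace slot 2: 2·((-2)+1) − 1 = -3 → (-2,-3,1)

-2,-3,1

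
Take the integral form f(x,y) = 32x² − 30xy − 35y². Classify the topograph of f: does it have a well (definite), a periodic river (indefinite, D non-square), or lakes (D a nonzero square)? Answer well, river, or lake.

D = b²−4ac = (-30)² − 4·32·(-35) = 5380
D > 0 non-square ⇒ indefinite ⇒ periodic river

river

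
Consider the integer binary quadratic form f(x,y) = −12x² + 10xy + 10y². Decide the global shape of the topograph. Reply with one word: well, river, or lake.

D = b²−4ac = 10² − 4·(-12)·10 = 580
D > 0 non-square ⇒ indefinite ⇒ periodic river

river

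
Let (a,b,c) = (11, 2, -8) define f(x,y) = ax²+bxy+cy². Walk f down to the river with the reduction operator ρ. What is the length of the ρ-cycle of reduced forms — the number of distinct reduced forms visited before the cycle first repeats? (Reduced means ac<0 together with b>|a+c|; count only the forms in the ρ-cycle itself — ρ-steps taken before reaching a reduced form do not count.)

D = 356, ⌊√D⌋ = 18
descent: ρ → (-8,14,5)  [lands on river]
river: ρ → (5,16,-5)
river: ρ → (-5,14,8)
river: ρ → (8,18,-1)
river: ρ → (-1,18,8)
river: ρ → (8,14,-5)
river: ρ → (-5,16,5)
river: ρ → (5,14,-8)
river: ρ → (-8,18,1)
river: ρ → (1,18,-8)
ρ-cycle length = 10 (tail of 1 descent step not counted)

10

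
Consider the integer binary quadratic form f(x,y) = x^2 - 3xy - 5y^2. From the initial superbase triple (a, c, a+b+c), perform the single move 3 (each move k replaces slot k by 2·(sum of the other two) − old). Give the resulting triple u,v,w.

start (1,-5,-7) = (f(1,0),f(0,1),f(1,1))
replace slot 3: 2·(1+(-5)) − (-7) = -1 → (1,-5,-1)

1,-5,-1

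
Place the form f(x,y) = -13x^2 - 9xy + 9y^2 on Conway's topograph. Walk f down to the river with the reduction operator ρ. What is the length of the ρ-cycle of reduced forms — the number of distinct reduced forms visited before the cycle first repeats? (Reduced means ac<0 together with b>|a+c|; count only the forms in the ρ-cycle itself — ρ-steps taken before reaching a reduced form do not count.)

D = 549, ⌊√D⌋ = 23
descent: ρ → (9,9,-13)  [lands on river]
river: ρ → (-13,17,5)
river: ρ → (5,23,-1)
river: ρ → (-1,23,5)
river: ρ → (5,17,-13)
river: ρ → (-13,9,9)
ρ-cycle length = 6 (tail of 1 descent step not counted)

6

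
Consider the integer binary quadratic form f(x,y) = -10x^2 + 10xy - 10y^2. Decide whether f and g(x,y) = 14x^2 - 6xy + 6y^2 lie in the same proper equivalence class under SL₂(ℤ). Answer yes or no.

D₁ = -300, D₂ = -300
f is negative-definite; reduce −f:
−f: translate: b→10 (≡-10 mod 20), so (10,-10,10)→(10,10,10)
−f: reduced (well bottom): (10,10,10) with a≤c, −a<b≤a
flip sign back: reduced form of f is (-10,-10,-10)
g: flip: (14,-6,6)→(6,6,14)
g: reduced (well bottom): (6,6,14) with a≤c, −a<b≤a
reduced forms (-10, -10, -10) vs (6, 6, 14) ⇒ inequivalent

no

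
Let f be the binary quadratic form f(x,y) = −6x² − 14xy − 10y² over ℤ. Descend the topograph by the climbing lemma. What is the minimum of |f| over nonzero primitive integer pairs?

translate: b→2 (≡14 mod 12), so (6,14,10)→(6,2,2)
flip: (6,2,2)→(2,-2,6)
translate: b→2 (≡-2 mod 4), so (2,-2,6)→(2,2,6)
reduced (well bottom): (2,2,6) with a≤c, −a<b≤a
well minimum |f| = |-2| = 2 (negative-definite)

2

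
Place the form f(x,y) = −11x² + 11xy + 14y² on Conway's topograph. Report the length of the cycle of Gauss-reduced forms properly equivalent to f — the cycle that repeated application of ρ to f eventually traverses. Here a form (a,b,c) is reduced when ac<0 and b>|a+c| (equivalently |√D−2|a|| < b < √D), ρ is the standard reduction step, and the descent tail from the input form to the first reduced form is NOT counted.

D = 737, ⌊√D⌋ = 27
river: ρ → (14,17,-8)
river: ρ → (-8,15,16)
river: ρ → (16,17,-7)
river: ρ → (-7,25,4)
river: ρ → (4,23,-13)
river: ρ → (-13,3,14)
river: ρ → (14,25,-2)
river: ρ → (-2,27,1)
river: ρ → (1,27,-2)
river: ρ → (-2,25,14)
river: ρ → (14,3,-13)
river: ρ → (-13,23,4)
river: ρ → (4,25,-7)
river: ρ → (-7,17,16)
river: ρ → (16,15,-8)
river: ρ → (-8,17,14)
river: ρ → (14,11,-11)
river: ρ → (-11,11,14)
ρ-cycle length = 18 (tail of 0 descent steps not counted)

18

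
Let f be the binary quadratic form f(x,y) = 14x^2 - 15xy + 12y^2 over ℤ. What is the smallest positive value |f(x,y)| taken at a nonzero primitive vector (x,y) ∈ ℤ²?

translate: b→13 (≡-15 mod 28), so (14,-15,12)→(14,13,11)
flip: (14,13,11)→(11,-13,14)
translate: b→9 (≡-13 mod 22), so (11,-13,14)→(11,9,12)
reduced (well bottom): (11,9,12) with a≤c, −a<b≤a
well minimum = a = 11

11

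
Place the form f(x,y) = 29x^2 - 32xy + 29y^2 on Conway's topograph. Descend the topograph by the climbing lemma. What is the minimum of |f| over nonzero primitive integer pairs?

translate: b→26 (≡-32 mod 58), so (29,-32,29)→(29,26,26)
flip: (29,26,26)→(26,-26,29)
translate: b→26 (≡-26 mod 52), so (26,-26,29)→(26,26,29)
reduced (well bottom): (26,26,29) with a≤c, −a<b≤a
well minimum = a = 26

26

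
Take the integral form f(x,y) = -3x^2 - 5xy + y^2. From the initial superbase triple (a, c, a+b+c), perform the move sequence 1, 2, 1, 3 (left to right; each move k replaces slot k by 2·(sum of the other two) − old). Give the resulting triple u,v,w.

start (-3,1,-7) = (f(1,0),f(0,1),f(1,1))
replace slot 1: 2·(1+(-7)) − (-3) = -9 → (-9,1,-7)
replace slot 2: 2·((-9)+(-7)) − 1 = -33 → (-9,-33,-7)
replace slot 1: 2·((-33)+(-7)) − (-9) = -71 → (-71,-33,-7)
replace slot 3: 2·((-71)+(-33)) − (-7) = -201 → (-71,-33,-201)

-71,-33,-201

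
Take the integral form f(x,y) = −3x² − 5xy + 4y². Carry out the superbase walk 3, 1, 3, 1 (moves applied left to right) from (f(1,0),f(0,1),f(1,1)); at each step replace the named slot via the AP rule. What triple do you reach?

start (-3,4,-4) = (f(1,0),f(0,1),f(1,1))
replace slot 3: 2·((-3)+4) − (-4) = 6 → (-3,4,6)
replace slot 1: 2·(4+6) − (-3) = 23 → (23,4,6)
replace slot 3: 2·(23+4) − 6 = 48 → (23,4,48)
replace slot 1: 2·(4+48) − 23 = 81 → (81,4,48)

81,4,48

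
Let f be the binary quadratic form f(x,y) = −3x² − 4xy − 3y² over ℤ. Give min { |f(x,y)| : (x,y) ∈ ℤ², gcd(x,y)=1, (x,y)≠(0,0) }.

translate: b→-2 (≡4 mod 6), so (3,4,3)→(3,-2,2)
flip: (3,-2,2)→(2,2,3)
reduced (well bottom): (2,2,3) with a≤c, −a<b≤a
well minimum |f| = |-2| = 2 (negative-definite)

2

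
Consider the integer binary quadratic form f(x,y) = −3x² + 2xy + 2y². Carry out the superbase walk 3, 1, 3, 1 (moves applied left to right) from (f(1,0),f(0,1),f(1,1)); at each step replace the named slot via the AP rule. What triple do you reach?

start (-3,2,1) = (f(1,0),f(0,1),f(1,1))
replace slot 3: 2·((-3)+2) − 1 = -3 → (-3,2,-3)
replace slot 1: 2·(2+(-3)) − (-3) = 1 → (1,2,-3)
replace slot 3: 2·(1+2) − (-3) = 9 → (1,2,9)
replace slot 1: 2·(2+9) − 1 = 21 → (21,2,9)

21,2,9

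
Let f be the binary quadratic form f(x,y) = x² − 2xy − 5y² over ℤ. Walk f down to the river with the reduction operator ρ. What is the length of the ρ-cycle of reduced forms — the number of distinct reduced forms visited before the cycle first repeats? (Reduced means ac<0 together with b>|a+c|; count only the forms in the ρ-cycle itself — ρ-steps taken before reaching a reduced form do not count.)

D = 24, ⌊√D⌋ = 4
descent: ρ → (-5,2,1)
descent: ρ → (1,4,-2)  [lands on river]
river: ρ → (-2,4,1)
ρ-cycle length = 2 (tail of 2 descent steps not counted)

2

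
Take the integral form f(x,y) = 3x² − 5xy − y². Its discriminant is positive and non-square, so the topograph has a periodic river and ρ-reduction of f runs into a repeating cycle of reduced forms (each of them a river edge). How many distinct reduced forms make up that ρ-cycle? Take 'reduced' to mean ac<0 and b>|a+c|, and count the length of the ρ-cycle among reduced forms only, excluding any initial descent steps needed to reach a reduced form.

D = 37, ⌊√D⌋ = 6
descent: ρ → (-1,5,3)  [lands on river]
river: ρ → (3,1,-3)
river: ρ → (-3,5,1)
river: ρ → (1,5,-3)
river: ρ → (-3,1,3)
river: ρ → (3,5,-1)
ρ-cycle length = 6 (tail of 1 descent step not counted)

6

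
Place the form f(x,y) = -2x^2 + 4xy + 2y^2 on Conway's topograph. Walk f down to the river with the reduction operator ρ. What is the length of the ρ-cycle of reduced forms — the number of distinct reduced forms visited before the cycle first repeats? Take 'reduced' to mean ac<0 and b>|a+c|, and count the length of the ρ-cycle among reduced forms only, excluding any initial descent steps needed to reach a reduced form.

D = 32, ⌊√D⌋ = 5
river: ρ → (2,4,-2)
river: ρ → (-2,4,2)
ρ-cycle length = 2 (tail of 0 descent steps not counted)

2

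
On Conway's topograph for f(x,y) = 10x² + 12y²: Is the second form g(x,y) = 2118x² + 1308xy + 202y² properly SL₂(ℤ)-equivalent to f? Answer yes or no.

D₁ = -480, D₂ = -480
f: reduced (well bottom): (10,0,12) with a≤c, −a<b≤a
g: flip: (2118,1308,202)→(202,-1308,2118)
g: translate: b→-96 (≡-1308 mod 404), so (202,-1308,2118)→(202,-96,12)
g: flip: (202,-96,12)→(12,96,202)
g: translate: b→0 (≡96 mod 24), so (12,96,202)→(12,0,10)
g: flip: (12,0,10)→(10,0,12)
g: reduced (well bottom): (10,0,12) with a≤c, −a<b≤a
reduced forms (10, 0, 12) vs (10, 0, 12) ⇒ equivalent

yes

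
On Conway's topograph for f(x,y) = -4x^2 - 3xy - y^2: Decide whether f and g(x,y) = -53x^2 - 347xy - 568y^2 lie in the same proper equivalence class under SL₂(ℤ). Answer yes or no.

D₁ = -7, D₂ = -7
f is negative-definite; reduce −f:
−f: flip: (4,3,1)→(1,-3,4)
−f: translate: b→1 (≡-3 mod 2), so (1,-3,4)→(1,1,2)
−f: reduced (well bottom): (1,1,2) with a≤c, −a<b≤a
flip sign back: reduced form of f is (-1,-1,-2)
g is negative-definite; reduce −g:
−g: translate: b→29 (≡347 mod 106), so (53,347,568)→(53,29,4)
−g: flip: (53,29,4)→(4,-29,53)
−g: translate: b→3 (≡-29 mod 8), so (4,-29,53)→(4,3,1)
−g: flip: (4,3,1)→(1,-3,4)
−g: translate: b→1 (≡-3 mod 2), so (1,-3,4)→(1,1,2)
−g: reduced (well bottom): (1,1,2) with a≤c, −a<b≤a
flip sign back: reduced form of g is (-1,-1,-2)
reduced forms (-1, -1, -2) vs (-1, -1, -2) ⇒ equivalent

yes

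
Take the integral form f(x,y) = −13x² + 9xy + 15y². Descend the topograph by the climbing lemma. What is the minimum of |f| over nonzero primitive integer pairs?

river: ρ → (15,21,-7)
river: ρ → (-7,21,15)
river: ρ → (15,9,-13)
river: ρ → (-13,17,11)
river: ρ → (11,27,-3)
river: ρ → (-3,27,11)
river: ρ → (11,17,-13)
river: ρ → (-13,9,15)
closes: descent 0, river 8
min |a| on river = 3

3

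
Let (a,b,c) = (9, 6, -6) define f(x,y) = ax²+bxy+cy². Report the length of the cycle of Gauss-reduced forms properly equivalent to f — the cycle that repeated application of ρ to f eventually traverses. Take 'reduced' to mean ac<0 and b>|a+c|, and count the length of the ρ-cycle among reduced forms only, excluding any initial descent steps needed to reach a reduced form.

D = 252, ⌊√D⌋ = 15
river: ρ → (-6,6,9)
river: ρ → (9,12,-3)
river: ρ → (-3,12,9)
river: ρ → (9,6,-6)
ρ-cycle length = 4 (tail of 0 descent steps not counted)

4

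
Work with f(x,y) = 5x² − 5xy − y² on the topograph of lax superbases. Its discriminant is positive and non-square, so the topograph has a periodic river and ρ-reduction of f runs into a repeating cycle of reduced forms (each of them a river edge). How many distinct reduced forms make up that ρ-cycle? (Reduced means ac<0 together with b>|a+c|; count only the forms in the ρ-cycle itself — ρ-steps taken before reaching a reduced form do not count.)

D = 45, ⌊√D⌋ = 6
descent: ρ → (-1,5,5)  [lands on river]
river: ρ → (5,5,-1)
ρ-cycle length = 2 (tail of 1 descent step not counted)

2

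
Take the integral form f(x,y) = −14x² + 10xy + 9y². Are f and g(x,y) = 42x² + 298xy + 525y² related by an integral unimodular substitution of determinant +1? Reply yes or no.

D₁ = 604, D₂ = 604
river cycle of f (length 20): (9, 8, -15), (-15, 22, 2), (2, 22, -15), (-15, 8, 9), (9, 10, -14), (-14, 18, 5), (5, 22, -6), (-6, 14, 17), (17, 20, -3), (-3, 22, 10), … (10 more)
river cycle of g (length 20): (5, 18, -14), (-14, 10, 9), (9, 8, -15), (-15, 22, 2), (2, 22, -15), (-15, 8, 9), (9, 10, -14), (-14, 18, 5), (5, 22, -6), (-6, 14, 17), … (10 more)
cycles coincide ⇒ equivalent

yes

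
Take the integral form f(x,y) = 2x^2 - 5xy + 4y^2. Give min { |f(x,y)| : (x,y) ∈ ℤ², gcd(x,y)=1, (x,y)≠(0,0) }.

translate: b→-1 (≡-5 mod 4), so (2,-5,4)→(2,-1,1)
flip: (2,-1,1)→(1,1,2)
reduced (well bottom): (1,1,2) with a≤c, −a<b≤a
well minimum = a = 1

1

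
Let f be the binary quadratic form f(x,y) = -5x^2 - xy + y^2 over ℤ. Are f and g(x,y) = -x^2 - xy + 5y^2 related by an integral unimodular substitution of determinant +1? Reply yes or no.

D₁ = 21, D₂ = 21
river cycle of f (length 2): (1, 3, -3), (-3, 3, 1)
river cycle of g (length 2): (-1, 3, 3), (3, 3, -1)
cycles differ ⇒ inequivalent

no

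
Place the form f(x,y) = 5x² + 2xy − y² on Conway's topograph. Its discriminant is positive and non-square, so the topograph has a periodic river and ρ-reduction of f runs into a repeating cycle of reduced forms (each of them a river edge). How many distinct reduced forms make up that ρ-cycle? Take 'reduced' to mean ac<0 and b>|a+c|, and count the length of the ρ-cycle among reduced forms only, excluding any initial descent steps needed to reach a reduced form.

D = 24, ⌊√D⌋ = 4
descent: ρ → (-1,4,2)  [lands on river]
river: ρ → (2,4,-1)
ρ-cycle length = 2 (tail of 1 descent step not counted)

2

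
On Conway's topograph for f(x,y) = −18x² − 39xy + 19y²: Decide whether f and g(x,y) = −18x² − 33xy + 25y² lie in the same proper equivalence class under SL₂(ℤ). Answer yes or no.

D₁ = 2889, D₂ = 2889
river cycle of f (length 8): (19, 39, -18), (-18, 33, 25), (25, 17, -26), (-26, 35, 16), (16, 29, -32), (-32, 35, 13), (13, 43, -20), (-20, 37, 19)
river cycle of g (length 8): (25, 33, -18), (-18, 39, 19), (19, 37, -20), (-20, 43, 13), (13, 35, -32), (-32, 29, 16), (16, 35, -26), (-26, 17, 25)
cycles differ ⇒ inequivalent

no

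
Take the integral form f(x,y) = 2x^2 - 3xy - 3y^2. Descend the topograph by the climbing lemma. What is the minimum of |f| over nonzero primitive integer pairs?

descent: ρ → (-3,3,2)  [lands on river]
river: ρ → (2,5,-1)
river: ρ → (-1,5,2)
river: ρ → (2,3,-3)
closes: descent 1, river 4
min |a| on river = 1

1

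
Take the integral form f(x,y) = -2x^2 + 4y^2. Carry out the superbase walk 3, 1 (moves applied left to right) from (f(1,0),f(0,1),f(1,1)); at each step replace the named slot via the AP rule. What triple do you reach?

start (-2,4,2) = (f(1,0),f(0,1),f(1,1))
replace slot 3: 2·((-2)+4) − 2 = 2 → (-2,4,2)
replace slot 1: 2·(4+2) − (-2) = 14 → (14,4,2)

14,4,2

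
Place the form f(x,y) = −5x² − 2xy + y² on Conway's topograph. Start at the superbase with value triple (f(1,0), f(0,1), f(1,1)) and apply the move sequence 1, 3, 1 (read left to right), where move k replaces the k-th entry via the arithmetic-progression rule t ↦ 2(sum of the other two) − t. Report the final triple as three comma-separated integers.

start (-5,1,-6) = (f(1,0),f(0,1),f(1,1))
replace slot 1: 2·(1+(-6)) − (-5) = -5 → (-5,1,-6)
replace slot 3: 2·((-5)+1) − (-6) = -2 → (-5,1,-2)
replace slot 1: 2·(1+(-2)) − (-5) = 3 → (3,1,-2)

3,1,-2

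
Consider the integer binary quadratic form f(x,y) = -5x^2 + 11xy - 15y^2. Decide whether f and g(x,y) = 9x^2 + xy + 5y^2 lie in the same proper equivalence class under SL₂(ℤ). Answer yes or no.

D₁ = -179, D₂ = -179
f is negative-definite; reduce −f:
−f: translate: b→-1 (≡-11 mod 10), so (5,-11,15)→(5,-1,9)
−f: reduced (well bottom): (5,-1,9) with a≤c, −a<b≤a
flip sign back: reduced form of f is (-5,1,-9)
g: flip: (9,1,5)→(5,-1,9)
g: reduced (well bottom): (5,-1,9) with a≤c, −a<b≤a
reduced forms (-5, 1, -9) vs (5, -1, 9) ⇒ inequivalent

no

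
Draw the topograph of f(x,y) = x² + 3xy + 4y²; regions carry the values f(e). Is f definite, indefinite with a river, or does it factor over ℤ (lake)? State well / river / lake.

D = b²−4ac = 3² − 4·1·4 = -7
D < 0 ⇒ definite ⇒ every region one sign ⇒ single well

well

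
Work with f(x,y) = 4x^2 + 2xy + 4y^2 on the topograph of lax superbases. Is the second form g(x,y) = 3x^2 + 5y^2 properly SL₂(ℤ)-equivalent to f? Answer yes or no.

D₁ = -60, D₂ = -60
f: reduced (well bottom): (4,2,4) with a≤c, −a<b≤a
g: reduced (well bottom): (3,0,5) with a≤c, −a<b≤a
reduced forms (4, 2, 4) vs (3, 0, 5) ⇒ inequivalent

no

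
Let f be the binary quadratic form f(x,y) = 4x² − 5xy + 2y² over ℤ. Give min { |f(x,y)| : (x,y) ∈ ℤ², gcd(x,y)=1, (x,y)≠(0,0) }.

translate: b→3 (≡-5 mod 8), so (4,-5,2)→(4,3,1)
flip: (4,3,1)→(1,-3,4)
translate: b→1 (≡-3 mod 2), so (1,-3,4)→(1,1,2)
reduced (well bottom): (1,1,2) with a≤c, −a<b≤a
well minimum = a = 1

1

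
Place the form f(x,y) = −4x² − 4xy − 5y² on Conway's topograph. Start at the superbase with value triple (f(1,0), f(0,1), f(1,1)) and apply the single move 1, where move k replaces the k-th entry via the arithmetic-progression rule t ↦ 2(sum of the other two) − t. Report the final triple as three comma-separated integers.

start (-4,-5,-13) = (f(1,0),f(0,1),f(1,1))
replace slot 1: 2·((-5)+(-13)) − (-4) = -32 → (-32,-5,-13)

-32,-5,-13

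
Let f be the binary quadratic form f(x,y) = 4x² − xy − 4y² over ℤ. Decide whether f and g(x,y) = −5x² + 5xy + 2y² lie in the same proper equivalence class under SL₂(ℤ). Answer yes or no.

D₁ = 65, D₂ = 65
river cycle of f (length 6): (-4, 1, 4), (4, 7, -1), (-1, 7, 4), (4, 1, -4), (-4, 7, 1), (1, 7, -4)
river cycle of g (length 6): (2, 7, -2), (-2, 5, 5), (5, 5, -2), (-2, 7, 2), (2, 5, -5), (-5, 5, 2)
cycles differ ⇒ inequivalent

no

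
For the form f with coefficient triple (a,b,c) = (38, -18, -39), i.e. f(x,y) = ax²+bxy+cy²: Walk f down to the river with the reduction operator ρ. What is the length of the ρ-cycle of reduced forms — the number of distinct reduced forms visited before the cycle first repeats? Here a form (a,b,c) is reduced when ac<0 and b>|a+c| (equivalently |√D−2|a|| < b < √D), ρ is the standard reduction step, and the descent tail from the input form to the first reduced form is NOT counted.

D = 6252, ⌊√D⌋ = 79
descent: ρ → (-39,18,38)  [lands on river]
river: ρ → (38,58,-19)
river: ρ → (-19,56,41)
river: ρ → (41,26,-34)
river: ρ → (-34,42,33)
river: ρ → (33,24,-43)
river: ρ → (-43,62,14)
river: ρ → (14,78,-3)
river: ρ → (-3,78,14)
river: ρ → (14,62,-43)
river: ρ → (-43,24,33)
river: ρ → (33,42,-34)
river: ρ → (-34,26,41)
river: ρ → (41,56,-19)
river: ρ → (-19,58,38)
river: ρ → (38,18,-39)
river: ρ → (-39,60,17)
river: ρ → (17,76,-7)
river: ρ → (-7,78,6)
river: ρ → (6,78,-7)
river: ρ → (-7,76,17)
river: ρ → (17,60,-39)
ρ-cycle length = 22 (tail of 1 descent step not counted)

22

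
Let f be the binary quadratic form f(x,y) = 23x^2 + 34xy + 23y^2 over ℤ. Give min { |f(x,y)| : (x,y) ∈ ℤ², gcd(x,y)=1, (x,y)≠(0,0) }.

translate: b→-12 (≡34 mod 46), so (23,34,23)→(23,-12,12)
flip: (23,-12,12)→(12,12,23)
reduced (well bottom): (12,12,23) with a≤c, −a<b≤a
well minimum = a = 12

12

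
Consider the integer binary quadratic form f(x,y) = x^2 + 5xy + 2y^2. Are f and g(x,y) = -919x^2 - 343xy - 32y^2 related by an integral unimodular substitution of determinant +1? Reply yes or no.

D₁ = 17, D₂ = 17
river cycle of f (length 6): (2, 3, -1), (-1, 3, 2), (2, 1, -2), (-2, 3, 1), (1, 3, -2), (-2, 1, 2)
river cycle of g (length 6): (1, 3, -2), (-2, 1, 2), (2, 3, -1), (-1, 3, 2), (2, 1, -2), (-2, 3, 1)
cycles coincide ⇒ equivalent

yes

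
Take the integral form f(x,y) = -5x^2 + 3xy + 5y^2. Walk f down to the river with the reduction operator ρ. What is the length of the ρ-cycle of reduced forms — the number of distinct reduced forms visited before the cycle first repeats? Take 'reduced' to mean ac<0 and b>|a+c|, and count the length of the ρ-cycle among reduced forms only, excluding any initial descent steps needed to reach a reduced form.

D = 109, ⌊√D⌋ = 10
river: ρ → (5,7,-3)
river: ρ → (-3,5,7)
river: ρ → (7,9,-1)
river: ρ → (-1,9,7)
river: ρ → (7,5,-3)
river: ρ → (-3,7,5)
river: ρ → (5,3,-5)
river: ρ → (-5,7,3)
river: ρ → (3,5,-7)
river: ρ → (-7,9,1)
river: ρ → (1,9,-7)
river: ρ → (-7,5,3)
river: ρ → (3,7,-5)
river: ρ → (-5,3,5)
ρ-cycle length = 14 (tail of 0 descent steps not counted)

14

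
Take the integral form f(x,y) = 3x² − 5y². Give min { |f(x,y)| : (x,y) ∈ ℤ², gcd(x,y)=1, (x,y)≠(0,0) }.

descent: ρ → (-5,0,3)
descent: ρ → (3,6,-2)  [lands on river]
river: ρ → (-2,6,3)
closes: descent 2, river 2
min |a| on river = 2

2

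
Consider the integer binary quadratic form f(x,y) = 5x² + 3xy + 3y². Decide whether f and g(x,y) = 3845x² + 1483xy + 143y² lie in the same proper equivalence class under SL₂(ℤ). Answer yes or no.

D₁ = -51, D₂ = -51
f: flip: (5,3,3)→(3,-3,5)
f: translate: b→3 (≡-3 mod 6), so (3,-3,5)→(3,3,5)
f: reduced (well bottom): (3,3,5) with a≤c, −a<b≤a
g: flip: (3845,1483,143)→(143,-1483,3845)
g: translate: b→-53 (≡-1483 mod 286), so (143,-1483,3845)→(143,-53,5)
g: flip: (143,-53,5)→(5,53,143)
g: translate: b→3 (≡53 mod 10), so (5,53,143)→(5,3,3)
g: flip: (5,3,3)→(3,-3,5)
g: translate: b→3 (≡-3 mod 6), so (3,-3,5)→(3,3,5)
g: reduced (well bottom): (3,3,5) with a≤c, −a<b≤a
reduced forms (3, 3, 5) vs (3, 3, 5) ⇒ equivalent

yes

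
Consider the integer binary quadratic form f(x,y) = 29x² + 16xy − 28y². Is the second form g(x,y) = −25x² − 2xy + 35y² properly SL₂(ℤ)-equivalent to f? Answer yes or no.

D₁ = 3504, D₂ = 3504
river cycle of f (length 10): (-28, 40, 17), (17, 28, -40), (-40, 52, 5), (5, 58, -7), (-7, 54, 21), (21, 30, -31), (-31, 32, 20), (20, 48, -15), (-15, 42, 29), (29, 16, -28)
river cycle of g (length 8): (-25, 48, 12), (12, 48, -25), (-25, 52, 8), (8, 44, -49), (-49, 54, 3), (3, 54, -49), (-49, 44, 8), (8, 52, -25)
cycles differ ⇒ inequivalent

no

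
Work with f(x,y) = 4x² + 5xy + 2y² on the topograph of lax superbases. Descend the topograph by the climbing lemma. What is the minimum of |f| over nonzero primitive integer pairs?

translate: b→-3 (≡5 mod 8), so (4,5,2)→(4,-3,1)
flip: (4,-3,1)→(1,3,4)
translate: b→1 (≡3 mod 2), so (1,3,4)→(1,1,2)
reduced (well bottom): (1,1,2) with a≤c, −a<b≤a
well minimum = a = 1

1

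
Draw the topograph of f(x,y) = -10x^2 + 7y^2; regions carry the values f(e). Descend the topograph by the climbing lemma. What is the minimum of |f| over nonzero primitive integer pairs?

descent: ρ → (7,14,-3)  [lands on river]
river: ρ → (-3,16,2)
river: ρ → (2,16,-3)
river: ρ → (-3,14,7)
closes: descent 1, river 4
min |a| on river = 2

2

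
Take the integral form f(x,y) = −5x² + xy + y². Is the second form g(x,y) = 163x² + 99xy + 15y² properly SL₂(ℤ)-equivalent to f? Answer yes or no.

D₁ = 21, D₂ = 21
river cycle of f (length 2): (1, 3, -3), (-3, 3, 1)
river cycle of g (length 2): (1, 3, -3), (-3, 3, 1)
cycles coincide ⇒ equivalent

yes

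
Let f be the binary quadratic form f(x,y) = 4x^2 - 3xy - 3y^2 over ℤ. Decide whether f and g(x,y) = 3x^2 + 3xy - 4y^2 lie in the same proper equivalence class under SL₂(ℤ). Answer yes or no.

D₁ = 57, D₂ = 57
river cycle of f (length 6): (-3, 3, 4), (4, 5, -2), (-2, 7, 1), (1, 7, -2), (-2, 5, 4), (4, 3, -3)
river cycle of g (length 6): (-4, 5, 2), (2, 7, -1), (-1, 7, 2), (2, 5, -4), (-4, 3, 3), (3, 3, -4)
cycles differ ⇒ inequivalent

no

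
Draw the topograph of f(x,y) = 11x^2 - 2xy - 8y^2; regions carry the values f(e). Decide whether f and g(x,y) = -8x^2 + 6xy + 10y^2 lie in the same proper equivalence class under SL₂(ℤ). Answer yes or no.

D₁ = 356, D₂ = 356
river cycle of f (length 10): (-8, 18, 1), (1, 18, -8), (-8, 14, 5), (5, 16, -5), (-5, 14, 8), (8, 18, -1), (-1, 18, 8), (8, 14, -5), (-5, 16, 5), (5, 14, -8)
river cycle of g (length 14): (10, 14, -4), (-4, 18, 2), (2, 18, -4), (-4, 14, 10), (10, 6, -8), (-8, 10, 8), (8, 6, -10), (-10, 14, 4), (4, 18, -2), (-2, 18, 4), … (4 more)
cycles differ ⇒ inequivalent

no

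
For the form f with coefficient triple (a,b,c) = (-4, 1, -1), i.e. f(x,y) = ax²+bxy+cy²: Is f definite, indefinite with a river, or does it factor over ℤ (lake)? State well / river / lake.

D = b²−4ac = 1² − 4·(-4)·(-1) = -15
D < 0 ⇒ definite ⇒ every region one sign ⇒ single well

well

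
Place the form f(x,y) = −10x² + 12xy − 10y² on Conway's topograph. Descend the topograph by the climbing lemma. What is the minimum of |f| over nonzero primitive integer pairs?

translate: b→8 (≡-12 mod 20), so (10,-12,10)→(10,8,8)
flip: (10,8,8)→(8,-8,10)
translate: b→8 (≡-8 mod 16), so (8,-8,10)→(8,8,10)
reduced (well bottom): (8,8,10) with a≤c, −a<b≤a
well minimum |f| = |-8| = 8 (negative-definite)

8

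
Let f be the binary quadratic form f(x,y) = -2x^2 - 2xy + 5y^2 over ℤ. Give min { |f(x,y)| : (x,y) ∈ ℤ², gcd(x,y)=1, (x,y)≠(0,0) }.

descent: ρ → (5,2,-2)
descent: ρ → (-2,6,1)  [lands on river]
river: ρ → (1,6,-2)
closes: descent 2, river 2
min |a| on river = 1

1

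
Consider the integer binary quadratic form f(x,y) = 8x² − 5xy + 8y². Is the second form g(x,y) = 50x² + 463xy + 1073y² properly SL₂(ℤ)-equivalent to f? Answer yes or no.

D₁ = -231, D₂ = -231
f: flip: (8,-5,8)→(8,5,8)
f: reduced (well bottom): (8,5,8) with a≤c, −a<b≤a
g: translate: b→-37 (≡463 mod 100), so (50,463,1073)→(50,-37,8)
g: flip: (50,-37,8)→(8,37,50)
g: translate: b→5 (≡37 mod 16), so (8,37,50)→(8,5,8)
g: reduced (well bottom): (8,5,8) with a≤c, −a<b≤a
reduced forms (8, 5, 8) vs (8, 5, 8) ⇒ equivalent

yes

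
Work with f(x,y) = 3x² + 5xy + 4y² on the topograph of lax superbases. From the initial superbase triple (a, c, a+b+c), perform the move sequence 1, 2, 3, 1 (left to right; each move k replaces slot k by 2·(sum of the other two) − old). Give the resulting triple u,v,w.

start (3,4,12) = (f(1,0),f(0,1),f(1,1))
replace slot 1: 2·(4+12) − 3 = 29 → (29,4,12)
replace slot 2: 2·(29+12) − 4 = 78 → (29,78,12)
replace slot 3: 2·(29+78) − 12 = 202 → (29,78,202)
replace slot 1: 2·(78+202) − 29 = 531 → (531,78,202)

531,78,202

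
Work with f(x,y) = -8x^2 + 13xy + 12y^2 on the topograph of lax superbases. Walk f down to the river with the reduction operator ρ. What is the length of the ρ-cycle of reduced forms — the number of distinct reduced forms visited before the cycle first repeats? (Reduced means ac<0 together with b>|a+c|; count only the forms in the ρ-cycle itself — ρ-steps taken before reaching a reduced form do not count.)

D = 553, ⌊√D⌋ = 23
river: ρ → (12,11,-9)
river: ρ → (-9,7,14)
river: ρ → (14,21,-2)
river: ρ → (-2,23,3)
river: ρ → (3,19,-16)
river: ρ → (-16,13,6)
river: ρ → (6,23,-1)
river: ρ → (-1,23,6)
river: ρ → (6,13,-16)
river: ρ → (-16,19,3)
river: ρ → (3,23,-2)
river: ρ → (-2,21,14)
river: ρ → (14,7,-9)
river: ρ → (-9,11,12)
river: ρ → (12,13,-8)
river: ρ → (-8,19,6)
river: ρ → (6,17,-11)
river: ρ → (-11,5,12)
river: ρ → (12,19,-4)
river: ρ → (-4,21,7)
river: ρ → (7,21,-4)
river: ρ → (-4,19,12)
river: ρ → (12,5,-11)
river: ρ → (-11,17,6)
river: ρ → (6,19,-8)
river: ρ → (-8,13,12)
ρ-cycle length = 26 (tail of 0 descent steps not counted)

26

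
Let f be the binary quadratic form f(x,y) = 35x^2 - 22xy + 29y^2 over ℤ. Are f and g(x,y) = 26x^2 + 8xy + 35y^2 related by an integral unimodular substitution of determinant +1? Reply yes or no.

D₁ = -3576, D₂ = -3576
f: flip: (35,-22,29)→(29,22,35)
f: reduced (well bottom): (29,22,35) with a≤c, −a<b≤a
g: reduced (well bottom): (26,8,35) with a≤c, −a<b≤a
reduced forms (29, 22, 35) vs (26, 8, 35) ⇒ inequivalent

no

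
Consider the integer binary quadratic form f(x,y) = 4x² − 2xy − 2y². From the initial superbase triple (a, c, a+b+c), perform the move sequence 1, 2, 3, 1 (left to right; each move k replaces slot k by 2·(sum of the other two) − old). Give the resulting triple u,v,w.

start (4,-2,0) = (f(1,0),f(0,1),f(1,1))
replace slot 1: 2·((-2)+0) − 4 = -8 → (-8,-2,0)
replace slot 2: 2·((-8)+0) − (-2) = -14 → (-8,-14,0)
replace slot 3: 2·((-8)+(-14)) − 0 = -44 → (-8,-14,-44)
replace slot 1: 2·((-14)+(-44)) − (-8) = -108 → (-108,-14,-44)

-108,-14,-44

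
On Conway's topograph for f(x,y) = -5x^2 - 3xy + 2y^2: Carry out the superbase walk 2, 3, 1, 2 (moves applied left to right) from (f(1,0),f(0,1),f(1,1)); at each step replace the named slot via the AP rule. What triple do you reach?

start (-5,2,-6) = (f(1,0),f(0,1),f(1,1))
replace slot 2: 2·((-5)+(-6)) − 2 = -24 → (-5,-24,-6)
replace slot 3: 2·((-5)+(-24)) − (-6) = -52 → (-5,-24,-52)
replace slot 1: 2·((-24)+(-52)) − (-5) = -147 → (-147,-24,-52)
replace slot 2: 2·((-147)+(-52)) − (-24) = -374 → (-147,-374,-52)

-147,-374,-52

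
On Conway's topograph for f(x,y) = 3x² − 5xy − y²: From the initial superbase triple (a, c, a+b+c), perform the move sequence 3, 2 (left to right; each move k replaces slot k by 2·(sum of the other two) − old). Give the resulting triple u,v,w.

start (3,-1,-3) = (f(1,0),f(0,1),f(1,1))
replace slot 3: 2·(3+(-1)) − (-3) = 7 → (3,-1,7)
replace slot 2: 2·(3+7) − (-1) = 21 → (3,21,7)

3,21,7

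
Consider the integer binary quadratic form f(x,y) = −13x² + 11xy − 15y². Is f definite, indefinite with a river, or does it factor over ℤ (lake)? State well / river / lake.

D = b²−4ac = 11² − 4·(-13)·(-15) = -659
D < 0 ⇒ definite ⇒ every region one sign ⇒ single well

well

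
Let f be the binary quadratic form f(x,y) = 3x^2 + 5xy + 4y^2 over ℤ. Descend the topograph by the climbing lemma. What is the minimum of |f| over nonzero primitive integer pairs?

translate: b→-1 (≡5 mod 6), so (3,5,4)→(3,-1,2)
flip: (3,-1,2)→(2,1,3)
reduced (well bottom): (2,1,3) with a≤c, −a<b≤a
well minimum = a = 2

2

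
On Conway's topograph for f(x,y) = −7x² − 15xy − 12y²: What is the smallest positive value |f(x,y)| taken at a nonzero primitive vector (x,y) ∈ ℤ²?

translate: b→1 (≡15 mod 14), so (7,15,12)→(7,1,4)
flip: (7,1,4)→(4,-1,7)
reduced (well bottom): (4,-1,7) with a≤c, −a<b≤a
well minimum |f| = |-4| = 4 (negative-definite)

4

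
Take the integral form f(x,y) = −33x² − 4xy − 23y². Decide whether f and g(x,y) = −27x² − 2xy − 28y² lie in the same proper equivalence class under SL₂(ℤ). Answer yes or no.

D₁ = -3020, D₂ = -3020
f is negative-definite; reduce −f:
−f: flip: (33,4,23)→(23,-4,33)
−f: reduced (well bottom): (23,-4,33) with a≤c, −a<b≤a
flip sign back: reduced form of f is (-23,4,-33)
g is negative-definite; reduce −g:
−g: reduced (well bottom): (27,2,28) with a≤c, −a<b≤a
flip sign back: reduced form of g is (-27,-2,-28)
reduced forms (-23, 4, -33) vs (-27, -2, -28) ⇒ inequivalent

no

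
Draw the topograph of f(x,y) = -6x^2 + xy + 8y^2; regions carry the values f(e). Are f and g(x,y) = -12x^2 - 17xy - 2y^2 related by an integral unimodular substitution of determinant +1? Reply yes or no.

D₁ = 193, D₂ = 193
river cycle of f (length 30): (-6, 13, 1), (1, 13, -6), (-6, 11, 3), (3, 13, -2), (-2, 11, 9), (9, 7, -4), (-4, 9, 7), (7, 5, -6), (-6, 7, 6), (6, 5, -7), … (20 more)
river cycle of g (length 30): (-2, 13, 3), (3, 11, -6), (-6, 13, 1), (1, 13, -6), (-6, 11, 3), (3, 13, -2), (-2, 11, 9), (9, 7, -4), (-4, 9, 7), (7, 5, -6), … (20 more)
cycles coincide ⇒ equivalent

yes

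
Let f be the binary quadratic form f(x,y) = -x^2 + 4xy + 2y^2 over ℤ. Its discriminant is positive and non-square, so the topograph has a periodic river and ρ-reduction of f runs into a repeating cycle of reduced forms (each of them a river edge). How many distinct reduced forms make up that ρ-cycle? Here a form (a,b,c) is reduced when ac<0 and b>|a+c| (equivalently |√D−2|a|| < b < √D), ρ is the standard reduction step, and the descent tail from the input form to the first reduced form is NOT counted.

D = 24, ⌊√D⌋ = 4
river: ρ → (2,4,-1)
river: ρ → (-1,4,2)
ρ-cycle length = 2 (tail of 0 descent steps not counted)

2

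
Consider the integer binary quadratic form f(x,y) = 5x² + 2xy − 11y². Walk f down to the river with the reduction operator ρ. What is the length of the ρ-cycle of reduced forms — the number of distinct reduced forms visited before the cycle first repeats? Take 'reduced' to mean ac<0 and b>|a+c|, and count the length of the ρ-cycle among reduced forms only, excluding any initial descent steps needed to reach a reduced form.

D = 224, ⌊√D⌋ = 14
descent: ρ → (-11,-2,5)
descent: ρ → (5,12,-4)  [lands on river]
river: ρ → (-4,12,5)
river: ρ → (5,8,-8)
river: ρ → (-8,8,5)
ρ-cycle length = 4 (tail of 2 descent steps not counted)

4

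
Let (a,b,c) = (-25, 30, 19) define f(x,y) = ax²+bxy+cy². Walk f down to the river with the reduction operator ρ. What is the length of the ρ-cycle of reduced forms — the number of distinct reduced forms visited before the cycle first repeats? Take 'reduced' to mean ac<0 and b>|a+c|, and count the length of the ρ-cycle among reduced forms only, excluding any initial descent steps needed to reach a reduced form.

D = 2800, ⌊√D⌋ = 52
river: ρ → (19,46,-9)
river: ρ → (-9,44,24)
river: ρ → (24,52,-1)
river: ρ → (-1,52,24)
river: ρ → (24,44,-9)
river: ρ → (-9,46,19)
river: ρ → (19,30,-25)
river: ρ → (-25,20,24)
river: ρ → (24,28,-21)
river: ρ → (-21,14,31)
river: ρ → (31,48,-4)
river: ρ → (-4,48,31)
river: ρ → (31,14,-21)
river: ρ → (-21,28,24)
river: ρ → (24,20,-25)
river: ρ → (-25,30,19)
ρ-cycle length = 16 (tail of 0 descent steps not counted)

16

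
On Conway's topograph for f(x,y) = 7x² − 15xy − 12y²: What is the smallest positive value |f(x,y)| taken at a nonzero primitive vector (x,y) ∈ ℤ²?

descent: ρ → (-12,15,7)  [lands on river]
river: ρ → (7,13,-14)
river: ρ → (-14,15,6)
river: ρ → (6,21,-5)
river: ρ → (-5,19,10)
river: ρ → (10,21,-3)
river: ρ → (-3,21,10)
river: ρ → (10,19,-5)
river: ρ → (-5,21,6)
river: ρ → (6,15,-14)
river: ρ → (-14,13,7)
river: ρ → (7,15,-12)
river: ρ → (-12,9,10)
river: ρ → (10,11,-11)
river: ρ → (-11,11,10)
river: ρ → (10,9,-12)
closes: descent 1, river 16
min |a| on river = 3

3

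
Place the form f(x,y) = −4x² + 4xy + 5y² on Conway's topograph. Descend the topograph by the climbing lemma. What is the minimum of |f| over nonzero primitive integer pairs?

river: ρ → (5,6,-3)
river: ρ → (-3,6,5)
river: ρ → (5,4,-4)
river: ρ → (-4,4,5)
closes: descent 0, river 4
min |a| on river = 3

3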